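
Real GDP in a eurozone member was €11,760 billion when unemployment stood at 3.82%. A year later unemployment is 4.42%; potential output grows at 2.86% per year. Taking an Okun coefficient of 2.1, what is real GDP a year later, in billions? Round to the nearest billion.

Δu = 4.42 - 3.82 = 0.6 points.
Okun's law (growth form): g_Y = g_Y* - β × Δu = 2.86 - 2.1 × (0.60) = 2.86 - 1.26 = 1.6%.
Real GDP in the next year = 11760 × (1 + 1.6/100) = 11760 × 1.016 ≈ 11948 billion.

€11,948 billion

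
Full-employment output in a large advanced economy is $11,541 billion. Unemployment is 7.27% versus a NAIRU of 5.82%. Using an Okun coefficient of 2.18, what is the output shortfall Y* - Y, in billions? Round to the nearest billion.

Output gap = -2.18 × (7.27 - 5.82) = -2.18 × 1.45 = -3.161%.
Actual GDP ≈ 11541 × 0.96839 ≈ 11176 billion, so the shortfall is 11541 - 11176 = 365 billion.

$365 billion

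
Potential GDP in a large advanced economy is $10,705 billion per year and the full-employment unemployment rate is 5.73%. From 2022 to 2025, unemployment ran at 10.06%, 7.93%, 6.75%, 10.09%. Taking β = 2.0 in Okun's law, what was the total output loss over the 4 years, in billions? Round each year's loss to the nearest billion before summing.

Year 2022: gap = -2.0 × (10.06 - 5.73) = -8.66%, loss ≈ 10705 × 8.66/100 ≈ 927.
Year 2023: gap = -2.0 × (7.93 - 5.73) = -4.4%, loss ≈ 10705 × 4.4/100 ≈ 471.
Year 2024: gap = -2.0 × (6.75 - 5.73) = -2.04%, loss ≈ 10705 × 2.04/100 ≈ 218.
Year 2025: gap = -2.0 × (10.09 - 5.73) = -8.72%, loss ≈ 10705 × 8.72/100 ≈ 933.
Total lost output = 927 + 471 + 218 + 933 = 2549 billion.

$2,549 billion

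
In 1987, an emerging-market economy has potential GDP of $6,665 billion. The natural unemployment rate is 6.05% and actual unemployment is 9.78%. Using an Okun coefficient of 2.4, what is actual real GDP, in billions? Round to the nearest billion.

Unemployment gap = 9.78 - 6.05 = 3.73 points, so the output gap is -2.4 × 3.73 = -8.952%.
Actual GDP = 6665 × (1 - 8.952/100) = 6665 × 0.91048 ≈ 6068 billion.

$6,068 billion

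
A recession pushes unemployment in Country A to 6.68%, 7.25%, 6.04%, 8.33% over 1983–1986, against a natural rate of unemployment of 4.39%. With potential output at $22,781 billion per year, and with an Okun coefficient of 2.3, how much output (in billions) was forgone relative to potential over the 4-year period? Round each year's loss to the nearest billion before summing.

Year 1983: gap = -2.3 × (6.68 - 4.39) = -5.267%, loss ≈ 22781 × 5.267/100 ≈ 1200.
Year 1984: gap = -2.3 × (7.25 - 4.39) = -6.578%, loss ≈ 22781 × 6.578/100 ≈ 1499.
Year 1985: gap = -2.3 × (6.04 - 4.39) = -3.795%, loss ≈ 22781 × 3.795/100 ≈ 865.
Year 1986: gap = -2.3 × (8.33 - 4.39) = -9.062%, loss ≈ 22781 × 9.062/100 ≈ 2064.
Total lost output = 1200 + 1499 + 865 + 2064 = 5628 billion.

$5,628 billion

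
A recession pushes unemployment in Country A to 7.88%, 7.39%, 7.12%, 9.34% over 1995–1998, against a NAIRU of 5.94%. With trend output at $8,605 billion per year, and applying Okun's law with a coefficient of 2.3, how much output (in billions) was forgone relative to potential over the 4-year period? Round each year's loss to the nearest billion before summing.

$1,578 billion

Year 1995: gap = -2.3 × (7.88 - 5.94) = -4.462%, loss ≈ 8605 × 4.462/100 ≈ 384.
Year 1996: gap = -2.3 × (7.39 - 5.94) = -3.335%, loss ≈ 8605 × 3.335/100 ≈ 287.
Year 1997: gap = -2.3 × (7.12 - 5.94) = -2.714%, loss ≈ 8605 × 2.714/100 ≈ 234.
Year 1998: gap = -2.3 × (9.34 - 5.94) = -7.82%, loss ≈ 8605 × 7.82/100 ≈ 673.
Total lost output = 384 + 287 + 234 + 673 = 1578 billion.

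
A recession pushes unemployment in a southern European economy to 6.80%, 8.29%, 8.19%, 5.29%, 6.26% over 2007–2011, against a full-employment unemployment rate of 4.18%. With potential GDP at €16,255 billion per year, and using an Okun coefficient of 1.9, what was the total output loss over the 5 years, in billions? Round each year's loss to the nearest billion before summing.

€4,301 billion

Year 2007: gap = -1.9 × (6.8 - 4.18) = -4.978%, loss ≈ 16255 × 4.978/100 ≈ 809.
Year 2008: gap = -1.9 × (8.29 - 4.18) = -7.809%, loss ≈ 16255 × 7.809/100 ≈ 1269.
Year 2009: gap = -1.9 × (8.19 - 4.18) = -7.619%, loss ≈ 16255 × 7.619/100 ≈ 1238.
Year 2010: gap = -1.9 × (5.29 - 4.18) = -2.109%, loss ≈ 16255 × 2.109/100 ≈ 343.
Year 2011: gap = -1.9 × (6.26 - 4.18) = -3.952%, loss ≈ 16255 × 3.952/100 ≈ 642.
Total lost output = 809 + 1269 + 1238 + 343 + 642 = 4301 billion.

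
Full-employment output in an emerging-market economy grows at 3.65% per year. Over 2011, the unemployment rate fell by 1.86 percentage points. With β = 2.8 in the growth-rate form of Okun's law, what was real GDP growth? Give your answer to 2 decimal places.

8.86%

Growth-rate Okun's law: g_Y = g_Y* - β × Δu.
g_Y = 3.65 - 2.8 × (-1.86) = 3.65 + 5.208 = 8.858%, i.e. 8.86% to 2 d.p.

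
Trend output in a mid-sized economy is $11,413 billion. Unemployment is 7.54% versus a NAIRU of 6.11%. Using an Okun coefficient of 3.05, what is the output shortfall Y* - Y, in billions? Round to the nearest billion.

$498 billion

Output gap = -3.05 × (7.54 - 6.11) = -3.05 × 1.43 = -4.3615%.
Actual GDP ≈ 11413 × 0.956385 ≈ 10915 billion, so the shortfall is 11413 - 10915 = 498 billion.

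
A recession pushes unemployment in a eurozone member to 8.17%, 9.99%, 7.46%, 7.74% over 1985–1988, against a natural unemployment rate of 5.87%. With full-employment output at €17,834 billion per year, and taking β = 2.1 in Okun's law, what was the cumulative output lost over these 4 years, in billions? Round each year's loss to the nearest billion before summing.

Year 1985: gap = -2.1 × (8.17 - 5.87) = -4.83%, loss ≈ 17834 × 4.83/100 ≈ 861.
Year 1986: gap = -2.1 × (9.99 - 5.87) = -8.652%, loss ≈ 17834 × 8.652/100 ≈ 1543.
Year 1987: gap = -2.1 × (7.46 - 5.87) = -3.339%, loss ≈ 17834 × 3.339/100 ≈ 595.
Year 1988: gap = -2.1 × (7.74 - 5.87) = -3.927%, loss ≈ 17834 × 3.927/100 ≈ 700.
Total lost output = 861 + 1543 + 595 + 700 = 3699 billion.

€3,699 billion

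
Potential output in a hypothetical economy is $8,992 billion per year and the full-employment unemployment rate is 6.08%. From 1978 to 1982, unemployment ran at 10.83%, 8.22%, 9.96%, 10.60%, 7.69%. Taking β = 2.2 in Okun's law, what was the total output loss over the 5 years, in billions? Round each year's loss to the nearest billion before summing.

Year 1978: gap = -2.2 × (10.83 - 6.08) = -10.45%, loss ≈ 8992 × 10.45/100 ≈ 940.
Year 1979: gap = -2.2 × (8.22 - 6.08) = -4.708%, loss ≈ 8992 × 4.708/100 ≈ 423.
Year 1980: gap = -2.2 × (9.96 - 6.08) = -8.536%, loss ≈ 8992 × 8.536/100 ≈ 768.
Year 1981: gap = -2.2 × (10.6 - 6.08) = -9.944%, loss ≈ 8992 × 9.944/100 ≈ 894.
Year 1982: gap = -2.2 × (7.69 - 6.08) = -3.542%, loss ≈ 8992 × 3.542/100 ≈ 318.
Total lost output = 940 + 423 + 768 + 894 + 318 = 3343 billion.

$3,343 billion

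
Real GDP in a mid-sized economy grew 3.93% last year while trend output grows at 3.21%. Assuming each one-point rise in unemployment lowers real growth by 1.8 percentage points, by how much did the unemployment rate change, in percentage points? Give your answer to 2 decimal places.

-0.40 percentage points

Growth-rate Okun's law: g_Y = g_Y* - β × Δu, so Δu = (g_Y* - g_Y)/β.
Δu = (3.21 - 3.93)/1.8 = -0.72/1.8 = -0.40 percentage points.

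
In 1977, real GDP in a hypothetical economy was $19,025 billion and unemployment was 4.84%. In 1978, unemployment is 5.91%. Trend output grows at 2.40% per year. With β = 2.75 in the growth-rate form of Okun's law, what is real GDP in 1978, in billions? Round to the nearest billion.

Δu = 5.91 - 4.84 = 1.07 points.
Okun's law (growth form): g_Y = g_Y* - β × Δu = 2.40 - 2.75 × (1.07) = 2.4 - 2.9425 = -0.5425%.
Real GDP in the next year = 19025 × (1 - 0.5425/100) = 19025 × 0.994575 ≈ 18922 billion.

$18,922 billion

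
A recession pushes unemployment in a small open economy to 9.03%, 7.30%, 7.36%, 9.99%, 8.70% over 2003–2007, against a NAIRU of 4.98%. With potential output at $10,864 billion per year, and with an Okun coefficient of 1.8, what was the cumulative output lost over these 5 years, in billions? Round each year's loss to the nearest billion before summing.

Year 2003: gap = -1.8 × (9.03 - 4.98) = -7.29%, loss ≈ 10864 × 7.29/100 ≈ 792.
Year 2004: gap = -1.8 × (7.3 - 4.98) = -4.176%, loss ≈ 10864 × 4.176/100 ≈ 454.
Year 2005: gap = -1.8 × (7.36 - 4.98) = -4.284%, loss ≈ 10864 × 4.284/100 ≈ 465.
Year 2006: gap = -1.8 × (9.99 - 4.98) = -9.018%, loss ≈ 10864 × 9.018/100 ≈ 980.
Year 2007: gap = -1.8 × (8.7 - 4.98) = -6.696%, loss ≈ 10864 × 6.696/100 ≈ 727.
Total lost output = 792 + 454 + 465 + 980 + 727 = 3418 billion.

$3,418 billion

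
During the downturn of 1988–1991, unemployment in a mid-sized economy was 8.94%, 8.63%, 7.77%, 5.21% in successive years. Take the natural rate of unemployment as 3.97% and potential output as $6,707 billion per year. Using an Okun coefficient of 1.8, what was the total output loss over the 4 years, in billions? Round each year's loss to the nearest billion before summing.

$1,772 billion

Year 1988: gap = -1.8 × (8.94 - 3.97) = -8.946%, loss ≈ 6707 × 8.946/100 ≈ 600.
Year 1989: gap = -1.8 × (8.63 - 3.97) = -8.388%, loss ≈ 6707 × 8.388/100 ≈ 563.
Year 1990: gap = -1.8 × (7.77 - 3.97) = -6.84%, loss ≈ 6707 × 6.84/100 ≈ 459.
Year 1991: gap = -1.8 × (5.21 - 3.97) = -2.232%, loss ≈ 6707 × 2.232/100 ≈ 150.
Total lost output = 600 + 563 + 459 + 150 = 1772 billion.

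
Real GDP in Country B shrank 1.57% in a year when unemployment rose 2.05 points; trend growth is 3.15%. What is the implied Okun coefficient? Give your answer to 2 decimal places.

β ≈ 2.30

Growth form: g_Y = g_Y* - β × Δu, so β = (g_Y* - g_Y)/Δu.
β = (3.15 + 1.57)/2.05 = 4.72/2.05 = 2.30.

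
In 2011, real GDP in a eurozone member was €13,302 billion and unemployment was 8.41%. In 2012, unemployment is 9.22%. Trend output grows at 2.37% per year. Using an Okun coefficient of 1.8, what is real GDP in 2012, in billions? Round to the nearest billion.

Δu = 9.22 - 8.41 = 0.81 points.
Okun's law (growth form): g_Y = g_Y* - β × Δu = 2.37 - 1.8 × (0.81) = 2.37 - 1.458 = 0.912%.
Real GDP in the next year = 13302 × (1 + 0.912/100) = 13302 × 1.00912 ≈ 13423 billion.

€13,423 billion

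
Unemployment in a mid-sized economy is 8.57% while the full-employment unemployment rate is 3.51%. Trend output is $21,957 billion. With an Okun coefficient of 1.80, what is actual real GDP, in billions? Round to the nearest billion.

$19,957 billion

Unemployment gap = 8.57 - 3.51 = 5.06 points, so the output gap is -1.8 × 5.06 = -9.108%.
Actual GDP = 21957 × (1 - 9.108/100) = 21957 × 0.90892 ≈ 19957 billion.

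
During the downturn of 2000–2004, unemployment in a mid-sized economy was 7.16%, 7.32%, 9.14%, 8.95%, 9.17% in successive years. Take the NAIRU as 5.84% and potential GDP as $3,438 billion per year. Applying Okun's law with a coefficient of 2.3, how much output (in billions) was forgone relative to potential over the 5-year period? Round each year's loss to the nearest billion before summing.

Year 2000: gap = -2.3 × (7.16 - 5.84) = -3.036%, loss ≈ 3438 × 3.036/100 ≈ 104.
Year 2001: gap = -2.3 × (7.32 - 5.84) = -3.404%, loss ≈ 3438 × 3.404/100 ≈ 117.
Year 2002: gap = -2.3 × (9.14 - 5.84) = -7.59%, loss ≈ 3438 × 7.59/100 ≈ 261.
Year 2003: gap = -2.3 × (8.95 - 5.84) = -7.153%, loss ≈ 3438 × 7.153/100 ≈ 246.
Year 2004: gap = -2.3 × (9.17 - 5.84) = -7.659%, loss ≈ 3438 × 7.659/100 ≈ 263.
Total lost output = 104 + 117 + 261 + 246 + 263 = 991 billion.

$991 billion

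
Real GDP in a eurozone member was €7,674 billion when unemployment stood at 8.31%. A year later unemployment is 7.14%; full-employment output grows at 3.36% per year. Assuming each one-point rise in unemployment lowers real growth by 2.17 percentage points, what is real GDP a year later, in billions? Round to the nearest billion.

Δu = 7.14 - 8.31 = -1.17 points.
Okun's law (growth form): g_Y = g_Y* - β × Δu = 3.36 - 2.17 × (-1.17) = 3.36 + 2.5389 = 5.8989%.
Real GDP in the next year = 7674 × (1 + 5.8989/100) = 7674 × 1.058989 ≈ 8127 billion.

€8,127 billion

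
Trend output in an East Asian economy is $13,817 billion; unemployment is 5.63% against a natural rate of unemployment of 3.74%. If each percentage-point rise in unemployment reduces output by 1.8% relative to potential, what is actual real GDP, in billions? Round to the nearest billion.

$13,347 billion

Unemployment gap = 5.63 - 3.74 = 1.89 points, so the output gap is -1.8 × 1.89 = -3.402%.
Actual GDP = 13817 × (1 - 3.402/100) = 13817 × 0.96598 ≈ 13347 billion.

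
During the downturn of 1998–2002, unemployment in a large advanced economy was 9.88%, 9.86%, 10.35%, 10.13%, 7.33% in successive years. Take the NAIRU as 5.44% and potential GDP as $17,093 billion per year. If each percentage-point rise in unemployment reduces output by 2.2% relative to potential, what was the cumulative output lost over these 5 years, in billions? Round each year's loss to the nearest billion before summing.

$7,653 billion

Year 1998: gap = -2.2 × (9.88 - 5.44) = -9.768%, loss ≈ 17093 × 9.768/100 ≈ 1670.
Year 1999: gap = -2.2 × (9.86 - 5.44) = -9.724%, loss ≈ 17093 × 9.724/100 ≈ 1662.
Year 2000: gap = -2.2 × (10.35 - 5.44) = -10.802%, loss ≈ 17093 × 10.802/100 ≈ 1846.
Year 2001: gap = -2.2 × (10.13 - 5.44) = -10.318%, loss ≈ 17093 × 10.318/100 ≈ 1764.
Year 2002: gap = -2.2 × (7.33 - 5.44) = -4.158%, loss ≈ 17093 × 4.158/100 ≈ 711.
Total lost output = 1670 + 1662 + 1846 + 1764 + 711 = 7653 billion.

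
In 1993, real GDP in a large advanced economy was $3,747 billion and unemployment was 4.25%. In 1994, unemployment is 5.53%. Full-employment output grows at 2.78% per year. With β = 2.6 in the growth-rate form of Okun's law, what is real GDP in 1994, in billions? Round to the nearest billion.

Δu = 5.53 - 4.25 = 1.28 points.
Okun's law (growth form): g_Y = g_Y* - β × Δu = 2.78 - 2.6 × (1.28) = 2.78 - 3.328 = -0.548%.
Real GDP in the next year = 3747 × (1 - 0.548/100) = 3747 × 0.99452 ≈ 3726 billion.

$3,726 billion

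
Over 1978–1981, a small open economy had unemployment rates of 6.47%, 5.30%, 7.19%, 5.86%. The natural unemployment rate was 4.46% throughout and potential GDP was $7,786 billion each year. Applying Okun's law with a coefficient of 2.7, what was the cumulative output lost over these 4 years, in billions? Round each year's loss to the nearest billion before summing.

Year 1978: gap = -2.7 × (6.47 - 4.46) = -5.427%, loss ≈ 7786 × 5.427/100 ≈ 423.
Year 1979: gap = -2.7 × (5.3 - 4.46) = -2.268%, loss ≈ 7786 × 2.268/100 ≈ 177.
Year 1980: gap = -2.7 × (7.19 - 4.46) = -7.371%, loss ≈ 7786 × 7.371/100 ≈ 574.
Year 1981: gap = -2.7 × (5.86 - 4.46) = -3.78%, loss ≈ 7786 × 3.78/100 ≈ 294.
Total lost output = 423 + 177 + 574 + 294 = 1468 billion.

$1,468 billion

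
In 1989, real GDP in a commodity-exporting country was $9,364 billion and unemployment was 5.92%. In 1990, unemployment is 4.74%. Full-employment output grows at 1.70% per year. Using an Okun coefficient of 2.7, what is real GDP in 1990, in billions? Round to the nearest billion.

Δu = 4.74 - 5.92 = -1.18 points.
Okun's law (growth form): g_Y = g_Y* - β × Δu = 1.70 - 2.7 × (-1.18) = 1.7 + 3.186 = 4.886%.
Real GDP in the next year = 9364 × (1 + 4.886/100) = 9364 × 1.04886 ≈ 9822 billion.

$9,822 billion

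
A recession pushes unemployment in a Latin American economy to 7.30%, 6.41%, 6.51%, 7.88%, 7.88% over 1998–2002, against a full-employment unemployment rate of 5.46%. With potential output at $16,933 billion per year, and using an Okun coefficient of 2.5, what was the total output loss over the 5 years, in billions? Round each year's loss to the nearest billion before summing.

Year 1998: gap = -2.5 × (7.3 - 5.46) = -4.6%, loss ≈ 16933 × 4.6/100 ≈ 779.
Year 1999: gap = -2.5 × (6.41 - 5.46) = -2.375%, loss ≈ 16933 × 2.375/100 ≈ 402.
Year 2000: gap = -2.5 × (6.51 - 5.46) = -2.625%, loss ≈ 16933 × 2.625/100 ≈ 444.
Year 2001: gap = -2.5 × (7.88 - 5.46) = -6.05%, loss ≈ 16933 × 6.05/100 ≈ 1024.
Year 2002: gap = -2.5 × (7.88 - 5.46) = -6.05%, loss ≈ 16933 × 6.05/100 ≈ 1024.
Total lost output = 779 + 402 + 444 + 1024 + 1024 = 3673 billion.

$3,673 billion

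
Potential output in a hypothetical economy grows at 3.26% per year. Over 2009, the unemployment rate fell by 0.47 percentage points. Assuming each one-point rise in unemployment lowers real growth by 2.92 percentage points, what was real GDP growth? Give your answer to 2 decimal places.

4.63%

Growth-rate Okun's law: g_Y = g_Y* - β × Δu.
g_Y = 3.26 - 2.92 × (-0.47) = 3.26 + 1.3724 = 4.6324%, i.e. 4.63% to 2 d.p.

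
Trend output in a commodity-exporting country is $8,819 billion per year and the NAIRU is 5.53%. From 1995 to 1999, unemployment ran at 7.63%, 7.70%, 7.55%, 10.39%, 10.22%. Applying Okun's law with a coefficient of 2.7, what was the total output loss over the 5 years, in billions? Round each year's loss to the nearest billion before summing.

$3,772 billion

Year 1995: gap = -2.7 × (7.63 - 5.53) = -5.67%, loss ≈ 8819 × 5.67/100 ≈ 500.
Year 1996: gap = -2.7 × (7.7 - 5.53) = -5.859%, loss ≈ 8819 × 5.859/100 ≈ 517.
Year 1997: gap = -2.7 × (7.55 - 5.53) = -5.454%, loss ≈ 8819 × 5.454/100 ≈ 481.
Year 1998: gap = -2.7 × (10.39 - 5.53) = -13.122%, loss ≈ 8819 × 13.122/100 ≈ 1157.
Year 1999: gap = -2.7 × (10.22 - 5.53) = -12.663%, loss ≈ 8819 × 12.663/100 ≈ 1117.
Total lost output = 500 + 517 + 481 + 1157 + 1117 = 3772 billion.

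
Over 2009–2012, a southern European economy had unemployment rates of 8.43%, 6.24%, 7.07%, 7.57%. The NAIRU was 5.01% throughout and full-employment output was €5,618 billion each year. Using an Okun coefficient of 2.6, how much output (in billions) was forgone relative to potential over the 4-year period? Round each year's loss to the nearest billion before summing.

Year 2009: gap = -2.6 × (8.43 - 5.01) = -8.892%, loss ≈ 5618 × 8.892/100 ≈ 500.
Year 2010: gap = -2.6 × (6.24 - 5.01) = -3.198%, loss ≈ 5618 × 3.198/100 ≈ 180.
Year 2011: gap = -2.6 × (7.07 - 5.01) = -5.356%, loss ≈ 5618 × 5.356/100 ≈ 301.
Year 2012: gap = -2.6 × (7.57 - 5.01) = -6.656%, loss ≈ 5618 × 6.656/100 ≈ 374.
Total lost output = 500 + 180 + 301 + 374 = 1355 billion.

€1,355 billion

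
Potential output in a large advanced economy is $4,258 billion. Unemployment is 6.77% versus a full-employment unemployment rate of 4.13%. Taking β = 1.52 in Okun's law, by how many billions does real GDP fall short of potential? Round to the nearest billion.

Output gap = -1.52 × (6.77 - 4.13) = -1.52 × 2.64 = -4.0128%.
Actual GDP ≈ 4258 × 0.959872 ≈ 4087 billion, so the shortfall is 4258 - 4087 = 171 billion.

$171 billion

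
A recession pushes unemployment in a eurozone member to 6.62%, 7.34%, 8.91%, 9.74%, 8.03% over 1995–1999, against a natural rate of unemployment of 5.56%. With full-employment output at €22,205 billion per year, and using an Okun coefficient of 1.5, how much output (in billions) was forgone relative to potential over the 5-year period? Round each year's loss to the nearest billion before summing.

Year 1995: gap = -1.5 × (6.62 - 5.56) = -1.59%, loss ≈ 22205 × 1.59/100 ≈ 353.
Year 1996: gap = -1.5 × (7.34 - 5.56) = -2.67%, loss ≈ 22205 × 2.67/100 ≈ 593.
Year 1997: gap = -1.5 × (8.91 - 5.56) = -5.025%, loss ≈ 22205 × 5.025/100 ≈ 1116.
Year 1998: gap = -1.5 × (9.74 - 5.56) = -6.27%, loss ≈ 22205 × 6.27/100 ≈ 1392.
Year 1999: gap = -1.5 × (8.03 - 5.56) = -3.705%, loss ≈ 22205 × 3.705/100 ≈ 823.
Total lost output = 353 + 593 + 1116 + 1392 + 823 = 4277 billion.

€4,277 billion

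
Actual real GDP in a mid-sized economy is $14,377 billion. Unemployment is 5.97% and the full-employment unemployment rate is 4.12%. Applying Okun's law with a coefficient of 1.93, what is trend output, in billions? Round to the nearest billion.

Unemployment gap = 5.97 - 4.12 = 1.85 points, so output gap = -1.93 × 1.85 = -3.5705%.
Since Y = Y* × (1 + gap/100), Y* = 14377/0.964295 ≈ 14909 billion.

$14,909 billion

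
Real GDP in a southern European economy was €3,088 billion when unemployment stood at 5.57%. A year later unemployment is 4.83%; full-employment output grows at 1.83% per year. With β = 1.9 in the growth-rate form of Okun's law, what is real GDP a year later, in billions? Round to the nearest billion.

Δu = 4.83 - 5.57 = -0.74 points.
Okun's law (growth form): g_Y = g_Y* - β × Δu = 1.83 - 1.9 × (-0.74) = 1.83 + 1.406 = 3.236%.
Real GDP in the next year = 3088 × (1 + 3.236/100) = 3088 × 1.03236 ≈ 3188 billion.

€3,188 billion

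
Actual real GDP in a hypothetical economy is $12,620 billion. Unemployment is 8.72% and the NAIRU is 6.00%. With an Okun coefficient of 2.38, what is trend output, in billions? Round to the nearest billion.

$13,494 billion

Unemployment gap = 8.72 - 6 = 2.72 points, so output gap = -2.38 × 2.72 = -6.4736%.
Since Y = Y* × (1 + gap/100), Y* = 12620/0.935264 ≈ 13494 billion.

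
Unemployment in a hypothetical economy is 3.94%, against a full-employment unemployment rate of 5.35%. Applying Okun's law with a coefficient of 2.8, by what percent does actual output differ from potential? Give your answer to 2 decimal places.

The unemployment gap is 3.94 - 5.35 = -1.41 percentage points.
Okun's law gives an output gap of -2.8 × (-1.41) = 3.948%, i.e. 3.95% above potential.

3.95%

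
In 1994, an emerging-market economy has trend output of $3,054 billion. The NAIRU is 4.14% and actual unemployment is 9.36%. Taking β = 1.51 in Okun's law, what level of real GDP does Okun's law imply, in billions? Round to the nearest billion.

$2,813 billion

Unemployment gap = 9.36 - 4.14 = 5.22 points, so the output gap is -1.51 × 5.22 = -7.8822%.
Actual GDP = 3054 × (1 - 7.8822/100) = 3054 × 0.921178 ≈ 2813 billion.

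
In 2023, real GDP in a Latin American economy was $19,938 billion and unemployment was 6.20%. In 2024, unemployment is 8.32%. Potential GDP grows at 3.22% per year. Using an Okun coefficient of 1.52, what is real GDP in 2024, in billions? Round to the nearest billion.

$19,938 billion

Δu = 8.32 - 6.2 = 2.12 points.
Okun's law (growth form): g_Y = g_Y* - β × Δu = 3.22 - 1.52 × (2.12) = 3.22 - 3.2224 = -0.0024%.
Real GDP in the next year = 19938 × (1 - 0.0024/100) = 19938 × 0.999976 ≈ 19938 billion.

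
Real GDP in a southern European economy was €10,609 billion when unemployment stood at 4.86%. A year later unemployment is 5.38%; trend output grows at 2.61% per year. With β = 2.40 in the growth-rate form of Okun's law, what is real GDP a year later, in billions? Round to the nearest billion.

€10,753 billion

Δu = 5.38 - 4.86 = 0.52 points.
Okun's law (growth form): g_Y = g_Y* - β × Δu = 2.61 - 2.40 × (0.52) = 2.61 - 1.248 = 1.362%.
Real GDP in the next year = 10609 × (1 + 1.362/100) = 10609 × 1.01362 ≈ 10753 billion.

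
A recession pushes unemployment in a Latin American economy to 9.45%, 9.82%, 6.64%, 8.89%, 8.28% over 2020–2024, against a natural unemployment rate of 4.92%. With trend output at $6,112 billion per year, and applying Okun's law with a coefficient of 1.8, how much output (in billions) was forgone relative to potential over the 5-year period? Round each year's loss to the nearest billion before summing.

$2,033 billion

Year 2020: gap = -1.8 × (9.45 - 4.92) = -8.154%, loss ≈ 6112 × 8.154/100 ≈ 498.
Year 2021: gap = -1.8 × (9.82 - 4.92) = -8.82%, loss ≈ 6112 × 8.82/100 ≈ 539.
Year 2022: gap = -1.8 × (6.64 - 4.92) = -3.096%, loss ≈ 6112 × 3.096/100 ≈ 189.
Year 2023: gap = -1.8 × (8.89 - 4.92) = -7.146%, loss ≈ 6112 × 7.146/100 ≈ 437.
Year 2024: gap = -1.8 × (8.28 - 4.92) = -6.048%, loss ≈ 6112 × 6.048/100 ≈ 370.
Total lost output = 498 + 539 + 189 + 437 + 370 = 2033 billion.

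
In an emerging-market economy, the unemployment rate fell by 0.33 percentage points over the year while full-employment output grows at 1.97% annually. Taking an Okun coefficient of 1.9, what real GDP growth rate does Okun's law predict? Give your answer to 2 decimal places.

Growth-rate Okun's law: g_Y = g_Y* - β × Δu.
g_Y = 1.97 - 1.9 × (-0.33) = 1.97 + 0.627 = 2.597%, i.e. 2.60% to 2 d.p.

2.60%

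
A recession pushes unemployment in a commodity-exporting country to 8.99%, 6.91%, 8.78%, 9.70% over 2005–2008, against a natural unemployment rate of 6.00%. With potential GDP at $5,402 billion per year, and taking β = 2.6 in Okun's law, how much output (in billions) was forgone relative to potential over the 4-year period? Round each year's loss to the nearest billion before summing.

Year 2005: gap = -2.6 × (8.99 - 6) = -7.774%, loss ≈ 5402 × 7.774/100 ≈ 420.
Year 2006: gap = -2.6 × (6.91 - 6) = -2.366%, loss ≈ 5402 × 2.366/100 ≈ 128.
Year 2007: gap = -2.6 × (8.78 - 6) = -7.228%, loss ≈ 5402 × 7.228/100 ≈ 390.
Year 2008: gap = -2.6 × (9.7 - 6) = -9.62%, loss ≈ 5402 × 9.62/100 ≈ 520.
Total lost output = 420 + 128 + 390 + 520 = 1458 billion.

$1,458 billion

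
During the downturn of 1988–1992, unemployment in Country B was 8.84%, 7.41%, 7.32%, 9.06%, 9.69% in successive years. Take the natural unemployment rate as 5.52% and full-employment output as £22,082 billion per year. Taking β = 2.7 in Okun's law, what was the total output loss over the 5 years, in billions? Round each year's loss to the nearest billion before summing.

Year 1988: gap = -2.7 × (8.84 - 5.52) = -8.964%, loss ≈ 22082 × 8.964/100 ≈ 1979.
Year 1989: gap = -2.7 × (7.41 - 5.52) = -5.103%, loss ≈ 22082 × 5.103/100 ≈ 1127.
Year 1990: gap = -2.7 × (7.32 - 5.52) = -4.86%, loss ≈ 22082 × 4.86/100 ≈ 1073.
Year 1991: gap = -2.7 × (9.06 - 5.52) = -9.558%, loss ≈ 22082 × 9.558/100 ≈ 2111.
Year 1992: gap = -2.7 × (9.69 - 5.52) = -11.259%, loss ≈ 22082 × 11.259/100 ≈ 2486.
Total lost output = 1979 + 1127 + 1073 + 2111 + 2486 = 8776 billion.

£8,776 billion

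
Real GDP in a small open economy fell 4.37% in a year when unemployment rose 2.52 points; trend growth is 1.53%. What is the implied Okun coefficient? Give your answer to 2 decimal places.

Growth form: g_Y = g_Y* - β × Δu, so β = (g_Y* - g_Y)/Δu.
β = (1.53 + 4.37)/2.52 = 5.9/2.52 = 2.34.

β ≈ 2.34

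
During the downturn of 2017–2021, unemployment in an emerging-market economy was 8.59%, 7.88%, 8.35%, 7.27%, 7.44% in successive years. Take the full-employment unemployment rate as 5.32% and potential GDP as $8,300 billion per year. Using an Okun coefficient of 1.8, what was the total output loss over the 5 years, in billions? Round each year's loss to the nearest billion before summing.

$1,932 billion

Year 2017: gap = -1.8 × (8.59 - 5.32) = -5.886%, loss ≈ 8300 × 5.886/100 ≈ 489.
Year 2018: gap = -1.8 × (7.88 - 5.32) = -4.608%, loss ≈ 8300 × 4.608/100 ≈ 382.
Year 2019: gap = -1.8 × (8.35 - 5.32) = -5.454%, loss ≈ 8300 × 5.454/100 ≈ 453.
Year 2020: gap = -1.8 × (7.27 - 5.32) = -3.51%, loss ≈ 8300 × 3.51/100 ≈ 291.
Year 2021: gap = -1.8 × (7.44 - 5.32) = -3.816%, loss ≈ 8300 × 3.816/100 ≈ 317.
Total lost output = 489 + 382 + 453 + 291 + 317 = 1932 billion.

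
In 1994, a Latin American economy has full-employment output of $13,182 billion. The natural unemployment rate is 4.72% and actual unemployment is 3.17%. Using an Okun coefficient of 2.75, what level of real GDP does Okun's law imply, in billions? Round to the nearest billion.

Unemployment gap = 3.17 - 4.72 = -1.55 points, so the output gap is -2.75 × (-1.55) = 4.2625%.
Actual GDP = 13182 × (1 + 4.2625/100) = 13182 × 1.042625 ≈ 13744 billion.

$13,744 billion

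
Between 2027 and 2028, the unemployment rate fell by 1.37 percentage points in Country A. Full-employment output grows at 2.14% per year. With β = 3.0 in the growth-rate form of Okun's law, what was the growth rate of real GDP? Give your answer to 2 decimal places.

Growth-rate Okun's law: g_Y = g_Y* - β × Δu.
g_Y = 2.14 - 3.0 × (-1.37) = 2.14 + 4.11 = 6.25%, i.e. 6.25% to 2 d.p.

6.25%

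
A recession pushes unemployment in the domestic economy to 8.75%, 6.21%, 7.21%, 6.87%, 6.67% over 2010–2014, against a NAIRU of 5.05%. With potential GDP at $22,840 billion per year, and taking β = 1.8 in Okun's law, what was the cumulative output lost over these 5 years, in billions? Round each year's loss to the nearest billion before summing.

Year 2010: gap = -1.8 × (8.75 - 5.05) = -6.66%, loss ≈ 22840 × 6.66/100 ≈ 1521.
Year 2011: gap = -1.8 × (6.21 - 5.05) = -2.088%, loss ≈ 22840 × 2.088/100 ≈ 477.
Year 2012: gap = -1.8 × (7.21 - 5.05) = -3.888%, loss ≈ 22840 × 3.888/100 ≈ 888.
Year 2013: gap = -1.8 × (6.87 - 5.05) = -3.276%, loss ≈ 22840 × 3.276/100 ≈ 748.
Year 2014: gap = -1.8 × (6.67 - 5.05) = -2.916%, loss ≈ 22840 × 2.916/100 ≈ 666.
Total lost output = 1521 + 477 + 888 + 748 + 666 = 4300 billion.

$4,300 billion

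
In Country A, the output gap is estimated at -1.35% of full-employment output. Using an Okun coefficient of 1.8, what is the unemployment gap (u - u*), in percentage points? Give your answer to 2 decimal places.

0.75 percentage points

Okun's law: output gap = -β × (u - u*), so u - u* = -(output gap)/β.
u - u* = -(-1.35)/1.8 = 0.75 percentage points.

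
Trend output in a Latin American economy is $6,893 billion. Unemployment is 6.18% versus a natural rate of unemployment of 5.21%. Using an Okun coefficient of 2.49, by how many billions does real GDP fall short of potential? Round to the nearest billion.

Output gap = -2.49 × (6.18 - 5.21) = -2.49 × 0.97 = -2.4153%.
Actual GDP ≈ 6893 × 0.975847 ≈ 6727 billion, so the shortfall is 6893 - 6727 = 166 billion.

$166 billion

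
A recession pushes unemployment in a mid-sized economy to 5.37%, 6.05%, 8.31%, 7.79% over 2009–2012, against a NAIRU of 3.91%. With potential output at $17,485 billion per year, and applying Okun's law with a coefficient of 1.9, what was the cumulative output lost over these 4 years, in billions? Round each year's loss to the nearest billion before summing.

$3,947 billion

Year 2009: gap = -1.9 × (5.37 - 3.91) = -2.774%, loss ≈ 17485 × 2.774/100 ≈ 485.
Year 2010: gap = -1.9 × (6.05 - 3.91) = -4.066%, loss ≈ 17485 × 4.066/100 ≈ 711.
Year 2011: gap = -1.9 × (8.31 - 3.91) = -8.36%, loss ≈ 17485 × 8.36/100 ≈ 1462.
Year 2012: gap = -1.9 × (7.79 - 3.91) = -7.372%, loss ≈ 17485 × 7.372/100 ≈ 1289.
Total lost output = 485 + 711 + 1462 + 1289 = 3947 billion.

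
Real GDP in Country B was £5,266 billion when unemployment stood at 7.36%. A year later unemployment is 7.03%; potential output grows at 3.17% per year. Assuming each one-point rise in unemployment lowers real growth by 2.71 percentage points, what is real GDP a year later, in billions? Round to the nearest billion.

Δu = 7.03 - 7.36 = -0.33 points.
Okun's law (growth form): g_Y = g_Y* - β × Δu = 3.17 - 2.71 × (-0.33) = 3.17 + 0.8943 = 4.0643%.
Real GDP in the next year = 5266 × (1 + 4.0643/100) = 5266 × 1.040643 ≈ 5480 billion.

£5,480 billion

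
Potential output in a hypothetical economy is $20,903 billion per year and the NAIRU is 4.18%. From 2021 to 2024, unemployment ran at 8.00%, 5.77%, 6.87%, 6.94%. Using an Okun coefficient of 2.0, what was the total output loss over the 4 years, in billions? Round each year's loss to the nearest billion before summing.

Year 2021: gap = -2.0 × (8 - 4.18) = -7.64%, loss ≈ 20903 × 7.64/100 ≈ 1597.
Year 2022: gap = -2.0 × (5.77 - 4.18) = -3.18%, loss ≈ 20903 × 3.18/100 ≈ 665.
Year 2023: gap = -2.0 × (6.87 - 4.18) = -5.38%, loss ≈ 20903 × 5.38/100 ≈ 1125.
Year 2024: gap = -2.0 × (6.94 - 4.18) = -5.52%, loss ≈ 20903 × 5.52/100 ≈ 1154.
Total lost output = 1597 + 665 + 1125 + 1154 = 4541 billion.

$4,541 billion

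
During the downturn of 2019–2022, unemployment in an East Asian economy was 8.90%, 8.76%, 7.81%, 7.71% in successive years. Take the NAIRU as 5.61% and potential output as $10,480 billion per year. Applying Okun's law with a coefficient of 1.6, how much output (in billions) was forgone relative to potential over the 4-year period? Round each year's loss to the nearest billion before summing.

Year 2019: gap = -1.6 × (8.9 - 5.61) = -5.264%, loss ≈ 10480 × 5.264/100 ≈ 552.
Year 2020: gap = -1.6 × (8.76 - 5.61) = -5.04%, loss ≈ 10480 × 5.04/100 ≈ 528.
Year 2021: gap = -1.6 × (7.81 - 5.61) = -3.52%, loss ≈ 10480 × 3.52/100 ≈ 369.
Year 2022: gap = -1.6 × (7.71 - 5.61) = -3.36%, loss ≈ 10480 × 3.36/100 ≈ 352.
Total lost output = 552 + 528 + 369 + 352 = 1801 billion.

$1,801 billion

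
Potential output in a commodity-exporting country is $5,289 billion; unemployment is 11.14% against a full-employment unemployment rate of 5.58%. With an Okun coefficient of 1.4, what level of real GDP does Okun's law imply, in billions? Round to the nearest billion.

Unemployment gap = 11.14 - 5.58 = 5.56 points, so the output gap is -1.4 × 5.56 = -7.784%.
Actual GDP = 5289 × (1 - 7.784/100) = 5289 × 0.92216 ≈ 4877 billion.

$4,877 billion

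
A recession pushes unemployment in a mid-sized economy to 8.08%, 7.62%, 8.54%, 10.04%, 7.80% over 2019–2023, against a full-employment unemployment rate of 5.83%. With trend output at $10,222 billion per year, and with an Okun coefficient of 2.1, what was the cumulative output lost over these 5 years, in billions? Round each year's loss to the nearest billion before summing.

Year 2019: gap = -2.1 × (8.08 - 5.83) = -4.725%, loss ≈ 10222 × 4.725/100 ≈ 483.
Year 2020: gap = -2.1 × (7.62 - 5.83) = -3.759%, loss ≈ 10222 × 3.759/100 ≈ 384.
Year 2021: gap = -2.1 × (8.54 - 5.83) = -5.691%, loss ≈ 10222 × 5.691/100 ≈ 582.
Year 2022: gap = -2.1 × (10.04 - 5.83) = -8.841%, loss ≈ 10222 × 8.841/100 ≈ 904.
Year 2023: gap = -2.1 × (7.8 - 5.83) = -4.137%, loss ≈ 10222 × 4.137/100 ≈ 423.
Total lost output = 483 + 384 + 582 + 904 + 423 = 2776 billion.

$2,776 billion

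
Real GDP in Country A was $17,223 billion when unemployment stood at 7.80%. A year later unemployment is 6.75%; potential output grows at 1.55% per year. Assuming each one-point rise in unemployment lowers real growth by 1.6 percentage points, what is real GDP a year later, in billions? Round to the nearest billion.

Δu = 6.75 - 7.8 = -1.05 points.
Okun's law (growth form): g_Y = g_Y* - β × Δu = 1.55 - 1.6 × (-1.05) = 1.55 + 1.68 = 3.23%.
Real GDP in the next year = 17223 × (1 + 3.23/100) = 17223 × 1.0323 ≈ 17779 billion.

$17,779 billion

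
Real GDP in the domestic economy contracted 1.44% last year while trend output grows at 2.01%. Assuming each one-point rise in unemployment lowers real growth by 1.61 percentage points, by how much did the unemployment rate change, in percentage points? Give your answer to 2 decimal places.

Growth-rate Okun's law: g_Y = g_Y* - β × Δu, so Δu = (g_Y* - g_Y)/β.
Δu = (2.01 + 1.44)/1.61 = 3.45/1.61 = 2.14 percentage points.

2.14 percentage points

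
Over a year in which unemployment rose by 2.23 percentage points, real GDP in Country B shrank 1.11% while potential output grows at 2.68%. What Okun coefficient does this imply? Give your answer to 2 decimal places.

β ≈ 1.70

Growth form: g_Y = g_Y* - β × Δu, so β = (g_Y* - g_Y)/Δu.
β = (2.68 + 1.11)/2.23 = 3.79/2.23 = 1.70.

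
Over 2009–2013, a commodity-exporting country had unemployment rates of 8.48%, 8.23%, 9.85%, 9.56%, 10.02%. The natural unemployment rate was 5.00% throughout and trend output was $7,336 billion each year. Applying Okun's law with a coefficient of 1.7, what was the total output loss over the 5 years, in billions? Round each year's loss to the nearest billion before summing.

$2,637 billion

Year 2009: gap = -1.7 × (8.48 - 5) = -5.916%, loss ≈ 7336 × 5.916/100 ≈ 434.
Year 2010: gap = -1.7 × (8.23 - 5) = -5.491%, loss ≈ 7336 × 5.491/100 ≈ 403.
Year 2011: gap = -1.7 × (9.85 - 5) = -8.245%, loss ≈ 7336 × 8.245/100 ≈ 605.
Year 2012: gap = -1.7 × (9.56 - 5) = -7.752%, loss ≈ 7336 × 7.752/100 ≈ 569.
Year 2013: gap = -1.7 × (10.02 - 5) = -8.534%, loss ≈ 7336 × 8.534/100 ≈ 626.
Total lost output = 434 + 403 + 605 + 569 + 626 = 2637 billion.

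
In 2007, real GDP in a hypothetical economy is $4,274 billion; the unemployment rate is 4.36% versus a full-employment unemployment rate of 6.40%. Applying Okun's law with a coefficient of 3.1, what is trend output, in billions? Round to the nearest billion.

Unemployment gap = 4.36 - 6.4 = -2.04 points, so output gap = -3.1 × (-2.04) = 6.324%.
Since Y = Y* × (1 + gap/100), Y* = 4274/1.06324 ≈ 4020 billion.

$4,020 billion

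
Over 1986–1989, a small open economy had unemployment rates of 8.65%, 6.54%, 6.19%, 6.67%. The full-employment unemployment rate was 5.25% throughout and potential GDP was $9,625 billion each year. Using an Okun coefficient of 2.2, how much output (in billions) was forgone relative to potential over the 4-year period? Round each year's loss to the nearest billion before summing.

$1,493 billion

Year 1986: gap = -2.2 × (8.65 - 5.25) = -7.48%, loss ≈ 9625 × 7.48/100 ≈ 720.
Year 1987: gap = -2.2 × (6.54 - 5.25) = -2.838%, loss ≈ 9625 × 2.838/100 ≈ 273.
Year 1988: gap = -2.2 × (6.19 - 5.25) = -2.068%, loss ≈ 9625 × 2.068/100 ≈ 199.
Year 1989: gap = -2.2 × (6.67 - 5.25) = -3.124%, loss ≈ 9625 × 3.124/100 ≈ 301.
Total lost output = 720 + 273 + 199 + 301 = 1493 billion.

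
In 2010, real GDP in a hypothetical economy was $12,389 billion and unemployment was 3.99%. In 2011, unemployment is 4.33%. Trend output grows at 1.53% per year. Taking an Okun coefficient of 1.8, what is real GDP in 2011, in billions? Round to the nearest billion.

Δu = 4.33 - 3.99 = 0.34 points.
Okun's law (growth form): g_Y = g_Y* - β × Δu = 1.53 - 1.8 × (0.34) = 1.53 - 0.612 = 0.918%.
Real GDP in the next year = 12389 × (1 + 0.918/100) = 12389 × 1.00918 ≈ 12503 billion.

$12,503 billion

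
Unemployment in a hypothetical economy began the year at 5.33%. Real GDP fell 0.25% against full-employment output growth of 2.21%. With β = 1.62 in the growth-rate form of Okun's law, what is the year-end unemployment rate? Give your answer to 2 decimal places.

6.85%

Growth-rate Okun's law: g_Y = g_Y* - β × Δu, so Δu = (g_Y* - g_Y)/β.
Δu = (2.21 + 0.25)/1.62 = 2.46/1.62 = 1.52 percentage points.
Year-end unemployment = 5.33 + 1.52 = 6.85%.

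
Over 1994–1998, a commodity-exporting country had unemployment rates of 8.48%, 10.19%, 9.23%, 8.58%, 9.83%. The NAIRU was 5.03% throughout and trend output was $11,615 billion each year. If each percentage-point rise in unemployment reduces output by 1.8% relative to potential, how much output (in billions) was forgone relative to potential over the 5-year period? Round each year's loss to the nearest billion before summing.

$4,424 billion

Year 1994: gap = -1.8 × (8.48 - 5.03) = -6.21%, loss ≈ 11615 × 6.21/100 ≈ 721.
Year 1995: gap = -1.8 × (10.19 - 5.03) = -9.288%, loss ≈ 11615 × 9.288/100 ≈ 1079.
Year 1996: gap = -1.8 × (9.23 - 5.03) = -7.56%, loss ≈ 11615 × 7.56/100 ≈ 878.
Year 1997: gap = -1.8 × (8.58 - 5.03) = -6.39%, loss ≈ 11615 × 6.39/100 ≈ 742.
Year 1998: gap = -1.8 × (9.83 - 5.03) = -8.64%, loss ≈ 11615 × 8.64/100 ≈ 1004.
Total lost output = 721 + 1079 + 878 + 742 + 1004 = 4424 billion.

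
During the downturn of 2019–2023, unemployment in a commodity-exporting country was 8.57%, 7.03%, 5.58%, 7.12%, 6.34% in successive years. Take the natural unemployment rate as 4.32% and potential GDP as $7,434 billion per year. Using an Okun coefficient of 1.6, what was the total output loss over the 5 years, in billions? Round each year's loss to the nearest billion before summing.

Year 2019: gap = -1.6 × (8.57 - 4.32) = -6.8%, loss ≈ 7434 × 6.8/100 ≈ 506.
Year 2020: gap = -1.6 × (7.03 - 4.32) = -4.336%, loss ≈ 7434 × 4.336/100 ≈ 322.
Year 2021: gap = -1.6 × (5.58 - 4.32) = -2.016%, loss ≈ 7434 × 2.016/100 ≈ 150.
Year 2022: gap = -1.6 × (7.12 - 4.32) = -4.48%, loss ≈ 7434 × 4.48/100 ≈ 333.
Year 2023: gap = -1.6 × (6.34 - 4.32) = -3.232%, loss ≈ 7434 × 3.232/100 ≈ 240.
Total lost output = 506 + 322 + 150 + 333 + 240 = 1551 billion.

$1,551 billion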